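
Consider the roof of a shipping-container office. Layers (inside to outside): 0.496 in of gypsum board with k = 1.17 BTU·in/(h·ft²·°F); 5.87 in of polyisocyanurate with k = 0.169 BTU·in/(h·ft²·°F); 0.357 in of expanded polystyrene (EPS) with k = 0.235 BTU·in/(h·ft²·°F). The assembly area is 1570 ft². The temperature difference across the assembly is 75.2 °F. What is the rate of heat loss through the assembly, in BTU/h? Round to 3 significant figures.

0.496/1.17 = 0.4239
5.87/0.169 = 34.73
0.357/0.235 = 1.519
R_total = 0.4239 + 34.73 + 1.519 = 36.68 ft²·°F·h/BTU
Q = A·ΔT/R = 1570 × 75.2 / 36.68 = 3219 BTU/h

3220 BTU/h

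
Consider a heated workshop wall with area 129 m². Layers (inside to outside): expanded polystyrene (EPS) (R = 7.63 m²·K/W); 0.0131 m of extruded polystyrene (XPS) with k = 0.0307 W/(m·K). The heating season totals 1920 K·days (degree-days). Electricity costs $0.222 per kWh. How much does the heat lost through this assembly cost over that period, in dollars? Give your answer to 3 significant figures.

0.0131/0.0307 = 0.4267
R_total = 7.63 + 0.4267 = 8.057 m²·K/W
E = A × HDD × 24 / R / 1000 = 129 × 1920 × 24 / 8.057 / 1000 = 737.8 kWh
Cost = 737.8 × 0.222 = $163.8

164 dollars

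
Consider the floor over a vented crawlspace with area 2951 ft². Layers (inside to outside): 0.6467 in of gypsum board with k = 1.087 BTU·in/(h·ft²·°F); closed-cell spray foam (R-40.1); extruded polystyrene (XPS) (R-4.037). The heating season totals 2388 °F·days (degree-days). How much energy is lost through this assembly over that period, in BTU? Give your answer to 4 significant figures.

0.6467/1.087 = 0.59494
R_total = 0.59494 + 40.1 + 4.037 = 44.732 ft²·°F·h/BTU
E = A × HDD × 24 / R = 2951 × 2388 × 24 / 44.732 = 3780900 BTU

3781000 BTU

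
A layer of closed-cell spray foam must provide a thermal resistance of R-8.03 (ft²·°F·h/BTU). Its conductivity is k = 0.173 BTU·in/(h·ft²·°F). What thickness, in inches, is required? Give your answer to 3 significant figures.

L = R × k = 8.03 × 0.173 = 1.389 in

1.39 in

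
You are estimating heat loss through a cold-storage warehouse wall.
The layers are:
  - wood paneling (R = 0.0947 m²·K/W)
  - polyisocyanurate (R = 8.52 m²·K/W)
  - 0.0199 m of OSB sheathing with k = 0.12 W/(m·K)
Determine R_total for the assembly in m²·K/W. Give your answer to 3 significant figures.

0.0199/0.12 = 0.1658
R_total = 0.0947 + 8.52 + 0.1658 = 8.781 m²·K/W

8.78 m²·K/W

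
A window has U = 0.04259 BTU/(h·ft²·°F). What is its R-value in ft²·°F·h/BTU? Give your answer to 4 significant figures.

23.48 ft²·°F·h/BTU

R = 1/U = 1/0.04259 = 23.48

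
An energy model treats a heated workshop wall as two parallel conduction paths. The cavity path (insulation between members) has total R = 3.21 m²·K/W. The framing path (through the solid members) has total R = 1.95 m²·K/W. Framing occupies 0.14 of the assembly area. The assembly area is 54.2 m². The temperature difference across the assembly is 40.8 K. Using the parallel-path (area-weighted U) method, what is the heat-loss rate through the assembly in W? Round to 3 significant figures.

U_eff = 0.86/3.21 + 0.14/1.95 = 0.2679 + 0.07179 = 0.3397
R_eff = 1/U_eff = 2.944 m²·K/W
Q = 54.2 × 40.8 / 2.944 = 751.2 W

751 W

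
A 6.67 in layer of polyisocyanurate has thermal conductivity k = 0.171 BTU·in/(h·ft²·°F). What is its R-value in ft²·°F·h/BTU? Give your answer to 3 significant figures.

R = L/k = 6.67/0.171 = 39.01 ft²·°F·h/BTU

39.0 ft²·°F·h/BTU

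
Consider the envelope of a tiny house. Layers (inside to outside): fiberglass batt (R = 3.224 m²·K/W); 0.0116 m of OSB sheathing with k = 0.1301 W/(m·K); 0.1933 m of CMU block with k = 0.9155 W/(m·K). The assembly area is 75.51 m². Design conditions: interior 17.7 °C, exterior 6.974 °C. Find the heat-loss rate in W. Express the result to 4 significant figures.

0.0116/0.1301 = 0.089162
0.1933/0.9155 = 0.21114
R_total = 3.224 + 0.089162 + 0.21114 = 3.5243 m²·K/W
Q = A·ΔT/R = 75.51 × (17.7 − 6.974) / 3.5243 = 229.81 W

229.8 W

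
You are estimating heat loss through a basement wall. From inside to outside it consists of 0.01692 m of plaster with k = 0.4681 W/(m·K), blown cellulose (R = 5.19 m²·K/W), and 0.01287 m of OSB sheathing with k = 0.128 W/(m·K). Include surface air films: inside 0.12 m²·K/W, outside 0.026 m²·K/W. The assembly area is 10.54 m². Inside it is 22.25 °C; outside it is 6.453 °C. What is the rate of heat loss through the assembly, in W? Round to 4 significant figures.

30.42 W

0.01692/0.4681 = 0.036146
0.01287/0.128 = 0.10055
R_total = 0.12 + 0.036146 + 5.19 + 0.10055 + 0.026 = 5.4727 m²·K/W
Q = A·ΔT/R = 10.54 × (22.25 − 6.453) / 5.4727 = 30.424 W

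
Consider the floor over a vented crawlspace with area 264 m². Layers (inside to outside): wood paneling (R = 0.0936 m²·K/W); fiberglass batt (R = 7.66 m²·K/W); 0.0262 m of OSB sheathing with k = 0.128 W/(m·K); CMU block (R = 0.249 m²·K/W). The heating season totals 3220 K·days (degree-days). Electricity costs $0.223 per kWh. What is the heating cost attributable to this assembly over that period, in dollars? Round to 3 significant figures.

554 dollars

0.0262/0.128 = 0.2047
R_total = 0.0936 + 7.66 + 0.2047 + 0.249 = 8.207 m²·K/W
E = A × HDD × 24 / R / 1000 = 264 × 3220 × 24 / 8.207 / 1000 = 2486 kWh
Cost = 2486 × 0.223 = $554.3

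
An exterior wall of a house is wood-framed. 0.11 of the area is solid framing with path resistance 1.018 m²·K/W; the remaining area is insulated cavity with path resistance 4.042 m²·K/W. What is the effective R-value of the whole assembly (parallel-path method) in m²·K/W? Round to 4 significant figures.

3.047 m²·K/W

U_eff = 0.89/4.042 + 0.11/1.018 = 0.22019 + 0.10806 = 0.32824
R_eff = 1/U_eff = 3.0465 m²·K/W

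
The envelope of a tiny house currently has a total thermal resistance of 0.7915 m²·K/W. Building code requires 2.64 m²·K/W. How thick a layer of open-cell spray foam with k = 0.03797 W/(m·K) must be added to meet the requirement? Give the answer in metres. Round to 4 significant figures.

0.07019 m

ΔR = 2.64 − 0.7915 = 1.8485 m²·K/W
L = ΔR × k = 1.8485 × 0.03797 = 0.070188 m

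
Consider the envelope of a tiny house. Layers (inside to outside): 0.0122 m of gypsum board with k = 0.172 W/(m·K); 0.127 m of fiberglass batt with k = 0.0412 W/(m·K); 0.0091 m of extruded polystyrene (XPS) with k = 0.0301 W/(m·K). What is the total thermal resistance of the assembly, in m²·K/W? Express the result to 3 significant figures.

3.46 m²·K/W

0.0122/0.172 = 0.07093
0.127/0.0412 = 3.083
0.0091/0.0301 = 0.3023
R_total = 0.07093 + 3.083 + 0.3023 = 3.456 m²·K/W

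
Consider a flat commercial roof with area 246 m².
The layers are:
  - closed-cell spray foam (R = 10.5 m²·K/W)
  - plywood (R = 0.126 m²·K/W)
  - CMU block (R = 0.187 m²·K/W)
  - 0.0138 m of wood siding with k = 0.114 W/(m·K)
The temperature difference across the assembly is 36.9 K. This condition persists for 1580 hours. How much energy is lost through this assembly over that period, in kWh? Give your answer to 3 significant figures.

1310 kWh

0.0138/0.114 = 0.1211
R_total = 10.5 + 0.126 + 0.187 + 0.1211 = 10.93 m²·K/W
Q = 246 × 36.9 / 10.93 = 830.2 W
E = 830.2 W × 1580 h / 1000 = 1312 kWh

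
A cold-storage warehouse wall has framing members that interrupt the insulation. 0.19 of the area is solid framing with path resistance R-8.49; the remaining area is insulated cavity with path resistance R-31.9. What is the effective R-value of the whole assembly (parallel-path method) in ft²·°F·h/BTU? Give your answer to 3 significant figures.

U_eff = 0.81/31.9 + 0.19/8.49 = 0.02539 + 0.02238 = 0.04777
R_eff = 1/U_eff = 20.93 ft²·°F·h/BTU

20.9 ft²·°F·h/BTU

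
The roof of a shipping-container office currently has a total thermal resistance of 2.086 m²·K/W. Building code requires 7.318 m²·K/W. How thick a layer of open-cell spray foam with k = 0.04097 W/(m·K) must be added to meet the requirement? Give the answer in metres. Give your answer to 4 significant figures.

0.2144 m

ΔR = 7.318 − 2.086 = 5.232 m²·K/W
L = ΔR × k = 5.232 × 0.04097 = 0.21436 m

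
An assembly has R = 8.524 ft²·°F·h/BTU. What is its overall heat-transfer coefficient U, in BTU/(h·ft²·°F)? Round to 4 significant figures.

U = 1/R = 1/8.524 = 0.11732

0.1173 BTU/(h·ft²·°F)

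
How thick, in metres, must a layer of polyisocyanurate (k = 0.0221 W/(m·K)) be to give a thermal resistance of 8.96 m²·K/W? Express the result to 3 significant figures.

0.198 m

L = R·k = 8.96 × 0.0221 = 0.198 m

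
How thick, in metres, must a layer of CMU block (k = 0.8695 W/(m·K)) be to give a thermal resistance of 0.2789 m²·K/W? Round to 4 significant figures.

L = R·k = 0.2789 × 0.8695 = 0.2425 m

0.2425 m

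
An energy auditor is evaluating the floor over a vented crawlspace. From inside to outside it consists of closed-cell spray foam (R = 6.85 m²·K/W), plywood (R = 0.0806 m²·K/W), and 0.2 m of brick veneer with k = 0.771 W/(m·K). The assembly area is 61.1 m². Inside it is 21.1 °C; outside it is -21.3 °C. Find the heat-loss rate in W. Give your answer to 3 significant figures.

0.2/0.771 = 0.2594
R_total = 6.85 + 0.0806 + 0.2594 = 7.19 m²·K/W
Q = A·ΔT/R = 61.1 × (21.1 − (-21.3)) / 7.19 = 360.3 W

360 W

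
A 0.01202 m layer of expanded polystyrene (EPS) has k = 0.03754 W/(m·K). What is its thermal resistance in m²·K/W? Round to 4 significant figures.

0.3202 m²·K/W

R = L/k = 0.01202/0.03754 = 0.32019 m²·K/W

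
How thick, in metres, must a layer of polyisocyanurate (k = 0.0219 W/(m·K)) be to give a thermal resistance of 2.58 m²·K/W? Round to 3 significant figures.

0.0565 m

L = R·k = 2.58 × 0.0219 = 0.0565 m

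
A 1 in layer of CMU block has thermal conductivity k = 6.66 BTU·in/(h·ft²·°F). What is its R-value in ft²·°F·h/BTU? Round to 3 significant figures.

0.150 ft²·°F·h/BTU

R = L/k = 1/6.66 = 0.1502 ft²·°F·h/BTU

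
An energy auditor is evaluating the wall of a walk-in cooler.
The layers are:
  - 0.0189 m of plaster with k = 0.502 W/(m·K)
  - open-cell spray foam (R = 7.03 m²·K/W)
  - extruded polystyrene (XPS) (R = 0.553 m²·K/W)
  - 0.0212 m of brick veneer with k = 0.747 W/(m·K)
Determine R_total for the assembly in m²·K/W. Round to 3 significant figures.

0.0189/0.502 = 0.03765
0.0212/0.747 = 0.02838
R_total = 0.03765 + 7.03 + 0.553 + 0.02838 = 7.649 m²·K/W

7.65 m²·K/W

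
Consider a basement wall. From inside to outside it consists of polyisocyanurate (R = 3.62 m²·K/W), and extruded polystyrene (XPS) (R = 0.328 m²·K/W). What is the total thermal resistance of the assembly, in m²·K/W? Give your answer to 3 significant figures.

R_total = 3.62 + 0.328 = 3.948 m²·K/W

3.95 m²·K/W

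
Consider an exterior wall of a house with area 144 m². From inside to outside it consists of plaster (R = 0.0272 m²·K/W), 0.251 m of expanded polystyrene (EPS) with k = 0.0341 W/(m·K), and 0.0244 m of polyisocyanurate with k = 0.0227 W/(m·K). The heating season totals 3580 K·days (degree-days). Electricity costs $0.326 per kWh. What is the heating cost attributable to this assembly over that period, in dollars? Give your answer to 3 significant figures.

0.251/0.0341 = 7.361
0.0244/0.0227 = 1.075
R_total = 0.0272 + 7.361 + 1.075 = 8.463 m²·K/W
E = A × HDD × 24 / R / 1000 = 144 × 3580 × 24 / 8.463 / 1000 = 1462 kWh
Cost = 1462 × 0.326 = $476.6

477 dollars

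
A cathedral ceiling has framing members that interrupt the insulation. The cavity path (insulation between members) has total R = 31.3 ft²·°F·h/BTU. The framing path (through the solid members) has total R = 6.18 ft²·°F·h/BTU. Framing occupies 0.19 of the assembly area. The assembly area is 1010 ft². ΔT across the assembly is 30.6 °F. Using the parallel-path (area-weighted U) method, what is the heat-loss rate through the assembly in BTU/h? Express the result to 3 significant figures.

U_eff = 0.81/31.3 + 0.19/6.18 = 0.02588 + 0.03074 = 0.05662
R_eff = 1/U_eff = 17.66 ft²·°F·h/BTU
Q = 1010 × 30.6 / 17.66 = 1750 BTU/h

1750 BTU/h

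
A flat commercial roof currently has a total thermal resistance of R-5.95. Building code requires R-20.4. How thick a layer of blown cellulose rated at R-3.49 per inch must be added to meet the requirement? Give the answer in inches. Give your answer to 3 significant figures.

4.14 in

ΔR = 20.4 − 5.95 = 14.45 ft²·°F·h/BTU
L = ΔR / (R/in) = 14.45/3.49 = 4.14 in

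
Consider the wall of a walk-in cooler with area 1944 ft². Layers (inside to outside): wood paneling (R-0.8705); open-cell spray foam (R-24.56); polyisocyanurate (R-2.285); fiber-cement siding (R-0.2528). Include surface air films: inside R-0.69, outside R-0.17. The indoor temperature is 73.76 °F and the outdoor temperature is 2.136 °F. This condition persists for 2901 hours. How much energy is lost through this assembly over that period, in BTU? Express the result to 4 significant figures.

14010000 BTU

R_total = 0.69 + 0.8705 + 24.56 + 2.285 + 0.2528 + 0.17 = 28.828 ft²·°F·h/BTU
Q = 1944 × (73.76 − 2.136) / 28.828 = 4829.9 BTU/h
E = 4829.9 × 2901 = 14011000 BTU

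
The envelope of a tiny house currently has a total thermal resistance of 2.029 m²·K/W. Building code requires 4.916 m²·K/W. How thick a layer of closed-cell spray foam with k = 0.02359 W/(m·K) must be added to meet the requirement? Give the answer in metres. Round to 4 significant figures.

0.06810 m

ΔR = 4.916 − 2.029 = 2.887 m²·K/W
L = ΔR × k = 2.887 × 0.02359 = 0.068104 m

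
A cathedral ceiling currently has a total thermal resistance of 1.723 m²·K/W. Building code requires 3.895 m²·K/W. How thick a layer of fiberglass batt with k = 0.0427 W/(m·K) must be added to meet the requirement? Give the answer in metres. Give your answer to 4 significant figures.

0.09274 m

ΔR = 3.895 − 1.723 = 2.172 m²·K/W
L = ΔR × k = 2.172 × 0.0427 = 0.092744 m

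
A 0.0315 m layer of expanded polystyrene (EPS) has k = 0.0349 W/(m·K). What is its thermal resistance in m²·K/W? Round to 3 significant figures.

R = L/k = 0.0315/0.0349 = 0.9026 m²·K/W

0.903 m²·K/W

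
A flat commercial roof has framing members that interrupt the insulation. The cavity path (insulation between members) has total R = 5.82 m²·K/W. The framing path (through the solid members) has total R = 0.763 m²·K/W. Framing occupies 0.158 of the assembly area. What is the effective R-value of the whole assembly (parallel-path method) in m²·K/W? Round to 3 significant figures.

U_eff = 0.842/5.82 + 0.158/0.763 = 0.1447 + 0.2071 = 0.3518
R_eff = 1/U_eff = 2.843 m²·K/W

2.84 m²·K/W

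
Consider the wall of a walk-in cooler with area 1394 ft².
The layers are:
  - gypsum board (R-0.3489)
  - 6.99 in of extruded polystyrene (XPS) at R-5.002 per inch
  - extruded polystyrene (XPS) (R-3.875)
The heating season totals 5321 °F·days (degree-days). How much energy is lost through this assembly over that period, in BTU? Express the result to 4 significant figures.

4543000 BTU

6.99 × 5.002 = 34.964
R_total = 0.3489 + 34.964 + 3.875 = 39.188 ft²·°F·h/BTU
E = A × HDD × 24 / R = 1394 × 5321 × 24 / 39.188 = 4542700 BTU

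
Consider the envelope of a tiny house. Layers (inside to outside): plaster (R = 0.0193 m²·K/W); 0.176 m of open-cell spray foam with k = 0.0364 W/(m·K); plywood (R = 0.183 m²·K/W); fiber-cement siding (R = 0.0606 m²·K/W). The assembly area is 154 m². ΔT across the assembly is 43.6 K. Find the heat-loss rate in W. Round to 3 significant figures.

0.176/0.0364 = 4.835
R_total = 0.0193 + 4.835 + 0.183 + 0.0606 = 5.098 m²·K/W
Q = A·ΔT/R = 154 × 43.6 / 5.098 = 1317 W

1320 W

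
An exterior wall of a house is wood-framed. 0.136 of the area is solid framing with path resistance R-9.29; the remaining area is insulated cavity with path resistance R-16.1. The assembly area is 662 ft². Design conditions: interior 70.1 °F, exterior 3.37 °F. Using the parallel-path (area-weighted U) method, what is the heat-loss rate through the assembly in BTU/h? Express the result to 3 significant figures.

3020 BTU/h

U_eff = 0.864/16.1 + 0.136/9.29 = 0.05366 + 0.01464 = 0.0683
R_eff = 1/U_eff = 14.64 ft²·°F·h/BTU
Q = 662 × (70.1 − 3.37) / 14.64 = 3017 BTU/h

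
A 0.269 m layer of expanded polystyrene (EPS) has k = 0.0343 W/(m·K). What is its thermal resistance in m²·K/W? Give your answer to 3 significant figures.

7.84 m²·K/W

R = L/k = 0.269/0.0343 = 7.843 m²·K/W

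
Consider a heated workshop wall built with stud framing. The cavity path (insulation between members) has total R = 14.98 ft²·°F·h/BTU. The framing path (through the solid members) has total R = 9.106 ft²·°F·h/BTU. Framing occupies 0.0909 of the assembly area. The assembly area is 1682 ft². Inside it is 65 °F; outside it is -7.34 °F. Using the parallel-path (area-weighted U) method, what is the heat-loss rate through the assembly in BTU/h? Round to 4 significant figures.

U_eff = 0.9091/14.98 + 0.0909/9.106 = 0.060688 + 0.0099824 = 0.07067
R_eff = 1/U_eff = 14.15 ft²·°F·h/BTU
Q = 1682 × (65 − (-7.34)) / 14.15 = 8598.8 BTU/h

8599 BTU/h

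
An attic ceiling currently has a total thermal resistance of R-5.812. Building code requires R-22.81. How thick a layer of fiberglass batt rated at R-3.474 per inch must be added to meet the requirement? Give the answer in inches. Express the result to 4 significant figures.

ΔR = 22.81 − 5.812 = 16.998 ft²·°F·h/BTU
L = ΔR / (R/in) = 16.998/3.474 = 4.8929 in

4.893 in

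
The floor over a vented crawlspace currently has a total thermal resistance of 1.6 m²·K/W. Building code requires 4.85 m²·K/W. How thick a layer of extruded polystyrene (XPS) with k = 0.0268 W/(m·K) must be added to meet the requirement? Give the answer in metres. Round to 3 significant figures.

ΔR = 4.85 − 1.6 = 3.25 m²·K/W
L = ΔR × k = 3.25 × 0.0268 = 0.0871 m

0.0871 m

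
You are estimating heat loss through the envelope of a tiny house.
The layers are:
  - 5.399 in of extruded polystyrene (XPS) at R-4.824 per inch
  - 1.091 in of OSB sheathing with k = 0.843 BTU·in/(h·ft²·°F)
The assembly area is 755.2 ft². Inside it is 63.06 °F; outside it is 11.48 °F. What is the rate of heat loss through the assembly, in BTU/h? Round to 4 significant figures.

5.399 × 4.824 = 26.045
1.091/0.843 = 1.2942
R_total = 26.045 + 1.2942 = 27.339 ft²·°F·h/BTU
Q = A·ΔT/R = 755.2 × (63.06 − 11.48) / 27.339 = 1424.8 BTU/h

1425 BTU/h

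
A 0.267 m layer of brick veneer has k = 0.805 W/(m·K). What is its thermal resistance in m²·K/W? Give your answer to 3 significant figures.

0.332 m²·K/W

R = L/k = 0.267/0.805 = 0.3317 m²·K/W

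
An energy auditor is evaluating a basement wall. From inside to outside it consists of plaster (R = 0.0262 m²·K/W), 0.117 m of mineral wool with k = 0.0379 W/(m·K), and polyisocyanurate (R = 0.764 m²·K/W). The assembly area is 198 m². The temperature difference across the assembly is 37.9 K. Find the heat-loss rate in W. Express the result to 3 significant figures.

1940 W

0.117/0.0379 = 3.087
R_total = 0.0262 + 3.087 + 0.764 = 3.877 m²·K/W
Q = A·ΔT/R = 198 × 37.9 / 3.877 = 1935 W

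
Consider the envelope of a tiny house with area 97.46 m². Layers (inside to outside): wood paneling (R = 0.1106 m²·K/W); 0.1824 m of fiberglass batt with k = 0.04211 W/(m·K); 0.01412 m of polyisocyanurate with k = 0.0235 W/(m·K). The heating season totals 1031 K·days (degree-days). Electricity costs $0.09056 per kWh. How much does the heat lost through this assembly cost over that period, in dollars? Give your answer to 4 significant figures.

43.31 dollars

0.1824/0.04211 = 4.3315
0.01412/0.0235 = 0.60085
R_total = 0.1106 + 4.3315 + 0.60085 = 5.043 m²·K/W
E = A × HDD × 24 / R / 1000 = 97.46 × 1031 × 24 / 5.043 / 1000 = 478.2 kWh
Cost = 478.2 × 0.09056 = $43.306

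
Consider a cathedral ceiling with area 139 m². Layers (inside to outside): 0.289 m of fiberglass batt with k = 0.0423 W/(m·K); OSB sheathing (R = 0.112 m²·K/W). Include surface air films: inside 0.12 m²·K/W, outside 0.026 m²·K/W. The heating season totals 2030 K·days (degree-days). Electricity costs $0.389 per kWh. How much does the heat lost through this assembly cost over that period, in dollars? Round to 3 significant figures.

0.289/0.0423 = 6.832
R_total = 0.12 + 6.832 + 0.112 + 0.026 = 7.09 m²·K/W
E = A × HDD × 24 / R / 1000 = 139 × 2030 × 24 / 7.09 / 1000 = 955.1 kWh
Cost = 955.1 × 0.389 = $371.5

372 dollars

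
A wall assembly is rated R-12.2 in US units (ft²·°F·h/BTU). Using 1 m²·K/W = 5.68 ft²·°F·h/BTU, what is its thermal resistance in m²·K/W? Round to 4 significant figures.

R_SI = 12.2/5.68 = 2.1479

2.148 m²·K/W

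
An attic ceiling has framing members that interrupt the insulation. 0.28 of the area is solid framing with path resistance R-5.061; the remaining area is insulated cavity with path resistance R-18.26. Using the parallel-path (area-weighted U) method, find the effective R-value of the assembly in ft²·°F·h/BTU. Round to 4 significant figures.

10.55 ft²·°F·h/BTU

U_eff = 0.72/18.26 + 0.28/5.061 = 0.03943 + 0.055325 = 0.094755
R_eff = 1/U_eff = 10.553 ft²·°F·h/BTU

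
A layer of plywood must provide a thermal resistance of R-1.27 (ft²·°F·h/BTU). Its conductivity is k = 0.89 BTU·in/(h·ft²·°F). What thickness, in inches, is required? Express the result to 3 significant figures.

L = R × k = 1.27 × 0.89 = 1.13 in

1.13 in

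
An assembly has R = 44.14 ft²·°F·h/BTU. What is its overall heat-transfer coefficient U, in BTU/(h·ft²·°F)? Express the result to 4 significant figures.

U = 1/R = 1/44.14 = 0.022655

0.02266 BTU/(h·ft²·°F)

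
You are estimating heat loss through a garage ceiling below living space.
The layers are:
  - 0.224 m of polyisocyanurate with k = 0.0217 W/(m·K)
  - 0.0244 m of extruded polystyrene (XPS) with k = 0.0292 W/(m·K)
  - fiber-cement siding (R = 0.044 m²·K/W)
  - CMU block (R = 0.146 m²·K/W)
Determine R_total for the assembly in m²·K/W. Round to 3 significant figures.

11.3 m²·K/W

0.224/0.0217 = 10.32
0.0244/0.0292 = 0.8356
R_total = 10.32 + 0.8356 + 0.044 + 0.146 = 11.35 m²·K/W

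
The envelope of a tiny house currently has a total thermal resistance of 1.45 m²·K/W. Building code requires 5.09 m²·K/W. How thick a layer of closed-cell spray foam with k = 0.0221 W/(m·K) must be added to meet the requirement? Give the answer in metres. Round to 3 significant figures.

ΔR = 5.09 − 1.45 = 3.64 m²·K/W
L = ΔR × k = 3.64 × 0.0221 = 0.08044 m

0.0804 m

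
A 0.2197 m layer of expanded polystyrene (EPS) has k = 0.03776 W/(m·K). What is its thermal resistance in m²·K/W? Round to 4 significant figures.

R = L/k = 0.2197/0.03776 = 5.8183 m²·K/W

5.818 m²·K/W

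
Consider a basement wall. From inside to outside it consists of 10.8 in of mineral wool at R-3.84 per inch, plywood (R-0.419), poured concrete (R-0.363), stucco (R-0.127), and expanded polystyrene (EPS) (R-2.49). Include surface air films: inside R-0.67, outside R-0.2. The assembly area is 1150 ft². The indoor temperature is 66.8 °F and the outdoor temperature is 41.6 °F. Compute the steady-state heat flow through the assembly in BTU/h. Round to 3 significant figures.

634 BTU/h

10.8 × 3.84 = 41.47
R_total = 0.67 + 41.47 + 0.419 + 0.363 + 0.127 + 2.49 + 0.2 = 45.74 ft²·°F·h/BTU
Q = A·ΔT/R = 1150 × (66.8 − 41.6) / 45.74 = 633.6 BTU/h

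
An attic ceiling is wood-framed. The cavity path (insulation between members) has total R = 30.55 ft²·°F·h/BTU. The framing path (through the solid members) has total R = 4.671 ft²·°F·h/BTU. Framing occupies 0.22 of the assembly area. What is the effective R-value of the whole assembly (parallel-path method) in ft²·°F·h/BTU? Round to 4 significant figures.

13.77 ft²·°F·h/BTU

U_eff = 0.78/30.55 + 0.22/4.671 = 0.025532 + 0.047099 = 0.072631
R_eff = 1/U_eff = 13.768 ft²·°F·h/BTU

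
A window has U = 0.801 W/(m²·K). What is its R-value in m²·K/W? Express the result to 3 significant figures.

1.25 m²·K/W

R = 1/U = 1/0.801 = 1.248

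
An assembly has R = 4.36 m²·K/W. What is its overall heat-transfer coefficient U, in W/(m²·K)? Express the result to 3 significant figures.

U = 1/R = 1/4.36 = 0.2294

0.229 W/(m²·K)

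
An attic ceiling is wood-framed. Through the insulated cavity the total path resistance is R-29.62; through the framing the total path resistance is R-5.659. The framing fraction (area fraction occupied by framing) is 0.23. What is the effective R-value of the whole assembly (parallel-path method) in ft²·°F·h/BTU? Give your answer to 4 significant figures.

15.01 ft²·°F·h/BTU

U_eff = 0.77/29.62 + 0.23/5.659 = 0.025996 + 0.040643 = 0.066639
R_eff = 1/U_eff = 15.006 ft²·°F·h/BTU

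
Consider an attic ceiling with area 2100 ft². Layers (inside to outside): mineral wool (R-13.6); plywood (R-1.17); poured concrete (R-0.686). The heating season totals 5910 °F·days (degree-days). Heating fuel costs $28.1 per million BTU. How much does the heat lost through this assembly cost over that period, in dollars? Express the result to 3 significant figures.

542 dollars

R_total = 13.6 + 1.17 + 0.686 = 15.46 ft²·°F·h/BTU
E = A × HDD × 24 / R = 2100 × 5910 × 24 / 15.46 = 19270000 BTU
Cost = 19270000/10⁶ × 28.1 = $541.5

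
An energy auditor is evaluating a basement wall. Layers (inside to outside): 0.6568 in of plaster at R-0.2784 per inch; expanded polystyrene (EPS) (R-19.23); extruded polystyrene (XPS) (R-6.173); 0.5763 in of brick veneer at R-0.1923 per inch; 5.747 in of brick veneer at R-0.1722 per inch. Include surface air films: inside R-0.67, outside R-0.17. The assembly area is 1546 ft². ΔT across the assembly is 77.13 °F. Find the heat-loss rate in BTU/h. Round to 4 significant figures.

0.6568 × 0.2784 = 0.18285
0.5763 × 0.1923 = 0.11082
5.747 × 0.1722 = 0.98963
R_total = 0.67 + 0.18285 + 19.23 + 6.173 + 0.11082 + 0.98963 + 0.17 = 27.526 ft²·°F·h/BTU
Q = A·ΔT/R = 1546 × 77.13 / 27.526 = 4332 BTU/h

4332 BTU/h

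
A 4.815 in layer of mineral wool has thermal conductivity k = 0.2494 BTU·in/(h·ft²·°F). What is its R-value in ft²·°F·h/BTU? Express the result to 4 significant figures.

19.31 ft²·°F·h/BTU

R = L/k = 4.815/0.2494 = 19.306 ft²·°F·h/BTU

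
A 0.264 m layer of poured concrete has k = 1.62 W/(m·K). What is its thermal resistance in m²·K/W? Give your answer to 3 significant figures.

0.163 m²·K/W

R = L/k = 0.264/1.62 = 0.163 m²·K/W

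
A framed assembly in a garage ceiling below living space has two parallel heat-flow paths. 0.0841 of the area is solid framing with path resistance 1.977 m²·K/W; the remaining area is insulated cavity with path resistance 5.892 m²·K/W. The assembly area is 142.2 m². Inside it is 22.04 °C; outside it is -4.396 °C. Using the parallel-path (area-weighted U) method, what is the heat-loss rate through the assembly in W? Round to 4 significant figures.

744.3 W

U_eff = 0.9159/5.892 + 0.0841/1.977 = 0.15545 + 0.042539 = 0.19799
R_eff = 1/U_eff = 5.0508 m²·K/W
Q = 142.2 × (22.04 − (-4.396)) / 5.0508 = 744.27 W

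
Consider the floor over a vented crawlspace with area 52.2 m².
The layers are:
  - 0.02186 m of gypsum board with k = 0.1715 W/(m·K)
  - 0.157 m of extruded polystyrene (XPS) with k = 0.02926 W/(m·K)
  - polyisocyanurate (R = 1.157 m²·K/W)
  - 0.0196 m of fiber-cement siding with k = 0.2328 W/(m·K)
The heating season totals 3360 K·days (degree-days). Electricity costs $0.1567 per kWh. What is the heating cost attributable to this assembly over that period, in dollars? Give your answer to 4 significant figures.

97.95 dollars

0.02186/0.1715 = 0.12746
0.157/0.02926 = 5.3657
0.0196/0.2328 = 0.084192
R_total = 0.12746 + 5.3657 + 1.157 + 0.084192 = 6.7343 m²·K/W
E = A × HDD × 24 / R / 1000 = 52.2 × 3360 × 24 / 6.7343 / 1000 = 625.07 kWh
Cost = 625.07 × 0.1567 = $97.948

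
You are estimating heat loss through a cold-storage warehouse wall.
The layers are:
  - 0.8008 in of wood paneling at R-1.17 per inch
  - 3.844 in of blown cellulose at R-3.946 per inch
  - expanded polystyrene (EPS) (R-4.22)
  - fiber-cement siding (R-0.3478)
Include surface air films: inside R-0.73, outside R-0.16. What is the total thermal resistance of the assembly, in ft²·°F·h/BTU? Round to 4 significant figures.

0.8008 × 1.17 = 0.93694
3.844 × 3.946 = 15.168
R_total = 0.73 + 0.93694 + 15.168 + 4.22 + 0.3478 + 0.16 = 21.563 ft²·°F·h/BTU

21.56 ft²·°F·h/BTU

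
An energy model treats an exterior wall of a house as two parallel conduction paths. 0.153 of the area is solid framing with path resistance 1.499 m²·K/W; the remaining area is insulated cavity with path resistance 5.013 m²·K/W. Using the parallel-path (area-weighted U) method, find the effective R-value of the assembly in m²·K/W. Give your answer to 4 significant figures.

U_eff = 0.847/5.013 + 0.153/1.499 = 0.16896 + 0.10207 = 0.27103
R_eff = 1/U_eff = 3.6896 m²·K/W

3.690 m²·K/W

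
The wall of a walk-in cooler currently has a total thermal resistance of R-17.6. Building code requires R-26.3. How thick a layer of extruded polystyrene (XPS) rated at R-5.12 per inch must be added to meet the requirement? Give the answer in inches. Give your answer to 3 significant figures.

1.70 in

ΔR = 26.3 − 17.6 = 8.7 ft²·°F·h/BTU
L = ΔR / (R/in) = 8.7/5.12 = 1.699 in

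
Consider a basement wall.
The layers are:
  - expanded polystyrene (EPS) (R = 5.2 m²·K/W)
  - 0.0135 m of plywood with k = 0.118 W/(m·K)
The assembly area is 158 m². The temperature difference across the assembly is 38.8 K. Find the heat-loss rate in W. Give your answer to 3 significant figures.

1150 W

0.0135/0.118 = 0.1144
R_total = 5.2 + 0.1144 = 5.314 m²·K/W
Q = A·ΔT/R = 158 × 38.8 / 5.314 = 1154 W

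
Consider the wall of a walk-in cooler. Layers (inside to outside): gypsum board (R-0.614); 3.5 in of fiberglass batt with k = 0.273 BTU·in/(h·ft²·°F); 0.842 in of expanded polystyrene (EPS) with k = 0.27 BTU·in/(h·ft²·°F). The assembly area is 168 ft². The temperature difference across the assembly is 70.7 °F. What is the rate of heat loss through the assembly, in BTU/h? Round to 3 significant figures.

718 BTU/h

3.5/0.273 = 12.82
0.842/0.27 = 3.119
R_total = 0.614 + 12.82 + 3.119 = 16.55 ft²·°F·h/BTU
Q = A·ΔT/R = 168 × 70.7 / 16.55 = 717.5 BTU/h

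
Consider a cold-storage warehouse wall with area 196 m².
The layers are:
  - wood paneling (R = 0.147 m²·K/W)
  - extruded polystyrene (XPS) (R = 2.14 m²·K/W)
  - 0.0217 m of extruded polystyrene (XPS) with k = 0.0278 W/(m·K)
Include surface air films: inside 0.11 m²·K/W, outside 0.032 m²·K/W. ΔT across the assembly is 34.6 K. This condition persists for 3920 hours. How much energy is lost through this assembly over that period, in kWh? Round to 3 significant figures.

8280 kWh

0.0217/0.0278 = 0.7806
R_total = 0.11 + 0.147 + 2.14 + 0.7806 + 0.032 = 3.21 m²·K/W
Q = 196 × 34.6 / 3.21 = 2113 W
E = 2113 W × 3920 h / 1000 = 8283 kWh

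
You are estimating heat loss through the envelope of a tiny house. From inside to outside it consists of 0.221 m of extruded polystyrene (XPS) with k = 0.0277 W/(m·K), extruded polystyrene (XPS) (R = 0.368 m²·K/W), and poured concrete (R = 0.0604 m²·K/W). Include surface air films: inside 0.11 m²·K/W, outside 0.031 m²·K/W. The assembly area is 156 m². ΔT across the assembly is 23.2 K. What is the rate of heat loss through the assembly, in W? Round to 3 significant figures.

0.221/0.0277 = 7.978
R_total = 0.11 + 7.978 + 0.368 + 0.0604 + 0.031 = 8.548 m²·K/W
Q = A·ΔT/R = 156 × 23.2 / 8.548 = 423.4 W

423 W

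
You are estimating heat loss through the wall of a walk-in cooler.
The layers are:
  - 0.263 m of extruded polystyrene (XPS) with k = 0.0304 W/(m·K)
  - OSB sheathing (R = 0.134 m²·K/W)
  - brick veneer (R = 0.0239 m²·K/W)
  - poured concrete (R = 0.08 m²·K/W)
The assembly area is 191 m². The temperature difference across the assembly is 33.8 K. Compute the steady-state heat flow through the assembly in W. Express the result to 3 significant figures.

726 W

0.263/0.0304 = 8.651
R_total = 8.651 + 0.134 + 0.0239 + 0.08 = 8.889 m²·K/W
Q = A·ΔT/R = 191 × 33.8 / 8.889 = 726.3 W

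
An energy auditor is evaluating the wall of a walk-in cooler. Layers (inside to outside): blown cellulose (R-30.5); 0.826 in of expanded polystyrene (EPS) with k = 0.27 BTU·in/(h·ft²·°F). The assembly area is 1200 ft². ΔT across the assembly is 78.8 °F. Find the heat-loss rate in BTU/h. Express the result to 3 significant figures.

2820 BTU/h

0.826/0.27 = 3.059
R_total = 30.5 + 3.059 = 33.56 ft²·°F·h/BTU
Q = A·ΔT/R = 1200 × 78.8 / 33.56 = 2818 BTU/h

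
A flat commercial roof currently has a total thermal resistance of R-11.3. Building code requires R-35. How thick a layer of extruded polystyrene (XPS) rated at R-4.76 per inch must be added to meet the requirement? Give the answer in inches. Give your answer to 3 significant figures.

4.98 in

ΔR = 35 − 11.3 = 23.7 ft²·°F·h/BTU
L = ΔR / (R/in) = 23.7/4.76 = 4.979 in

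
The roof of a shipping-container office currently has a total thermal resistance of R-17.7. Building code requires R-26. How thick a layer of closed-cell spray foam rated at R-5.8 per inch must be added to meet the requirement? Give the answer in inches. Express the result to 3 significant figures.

1.43 in

ΔR = 26 − 17.7 = 8.3 ft²·°F·h/BTU
L = ΔR / (R/in) = 8.3/5.8 = 1.431 in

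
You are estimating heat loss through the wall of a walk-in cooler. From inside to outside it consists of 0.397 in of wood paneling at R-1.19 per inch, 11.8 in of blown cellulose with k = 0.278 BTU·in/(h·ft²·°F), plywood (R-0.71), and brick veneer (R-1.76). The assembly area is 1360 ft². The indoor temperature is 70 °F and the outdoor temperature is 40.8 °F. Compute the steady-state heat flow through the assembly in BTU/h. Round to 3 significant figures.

875 BTU/h

0.397 × 1.19 = 0.4724
11.8/0.278 = 42.45
R_total = 0.4724 + 42.45 + 0.71 + 1.76 = 45.39 ft²·°F·h/BTU
Q = A·ΔT/R = 1360 × (70 − 40.8) / 45.39 = 874.9 BTU/h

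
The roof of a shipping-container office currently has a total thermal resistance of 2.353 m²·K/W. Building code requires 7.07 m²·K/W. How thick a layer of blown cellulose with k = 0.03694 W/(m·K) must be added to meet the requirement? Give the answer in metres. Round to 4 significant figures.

ΔR = 7.07 − 2.353 = 4.717 m²·K/W
L = ΔR × k = 4.717 × 0.03694 = 0.17425 m

0.1742 m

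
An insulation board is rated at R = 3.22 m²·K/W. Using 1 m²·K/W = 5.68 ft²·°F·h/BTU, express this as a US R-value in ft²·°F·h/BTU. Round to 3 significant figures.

18.3 ft²·°F·h/BTU

R_US = 3.22 × 5.68 = 18.29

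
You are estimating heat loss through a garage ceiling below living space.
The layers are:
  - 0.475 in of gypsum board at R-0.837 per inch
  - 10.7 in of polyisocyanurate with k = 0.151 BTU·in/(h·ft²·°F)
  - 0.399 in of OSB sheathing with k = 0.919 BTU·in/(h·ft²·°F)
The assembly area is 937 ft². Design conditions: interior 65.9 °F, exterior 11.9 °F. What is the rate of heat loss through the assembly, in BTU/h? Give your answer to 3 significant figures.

706 BTU/h

0.475 × 0.837 = 0.3976
10.7/0.151 = 70.86
0.399/0.919 = 0.4342
R_total = 0.3976 + 70.86 + 0.4342 = 71.69 ft²·°F·h/BTU
Q = A·ΔT/R = 937 × (65.9 − 11.9) / 71.69 = 705.8 BTU/h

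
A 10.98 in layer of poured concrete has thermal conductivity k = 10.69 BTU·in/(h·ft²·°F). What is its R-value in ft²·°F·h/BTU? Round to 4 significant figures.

R = L/k = 10.98/10.69 = 1.0271 ft²·°F·h/BTU

1.027 ft²·°F·h/BTU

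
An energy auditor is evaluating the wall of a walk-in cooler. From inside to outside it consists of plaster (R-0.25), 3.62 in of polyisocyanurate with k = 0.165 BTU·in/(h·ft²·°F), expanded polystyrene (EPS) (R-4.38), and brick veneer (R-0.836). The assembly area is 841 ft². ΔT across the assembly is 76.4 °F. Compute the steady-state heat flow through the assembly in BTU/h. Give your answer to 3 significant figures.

2340 BTU/h

3.62/0.165 = 21.94
R_total = 0.25 + 21.94 + 4.38 + 0.836 = 27.41 ft²·°F·h/BTU
Q = A·ΔT/R = 841 × 76.4 / 27.41 = 2345 BTU/h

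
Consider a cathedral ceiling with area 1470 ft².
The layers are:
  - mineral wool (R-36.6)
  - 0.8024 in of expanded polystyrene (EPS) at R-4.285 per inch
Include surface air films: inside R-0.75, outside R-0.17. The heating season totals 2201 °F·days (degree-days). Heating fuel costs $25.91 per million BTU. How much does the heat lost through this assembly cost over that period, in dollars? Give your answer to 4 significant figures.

0.8024 × 4.285 = 3.4383
R_total = 0.75 + 36.6 + 3.4383 + 0.17 = 40.958 ft²·°F·h/BTU
E = A × HDD × 24 / R = 1470 × 2201 × 24 / 40.958 = 1895900 BTU
Cost = 1895900/10⁶ × 25.91 = $49.122

49.12 dollars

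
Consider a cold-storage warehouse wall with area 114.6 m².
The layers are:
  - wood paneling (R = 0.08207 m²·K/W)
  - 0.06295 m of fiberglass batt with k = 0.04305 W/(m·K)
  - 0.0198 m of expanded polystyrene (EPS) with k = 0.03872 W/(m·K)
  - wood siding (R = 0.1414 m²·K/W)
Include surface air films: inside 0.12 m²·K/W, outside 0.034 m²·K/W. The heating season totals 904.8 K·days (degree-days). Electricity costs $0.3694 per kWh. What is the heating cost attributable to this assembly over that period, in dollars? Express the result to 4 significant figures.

391.0 dollars

0.06295/0.04305 = 1.4623
0.0198/0.03872 = 0.51136
R_total = 0.12 + 0.08207 + 1.4623 + 0.51136 + 0.1414 + 0.034 = 2.3511 m²·K/W
E = A × HDD × 24 / R / 1000 = 114.6 × 904.8 × 24 / 2.3511 / 1000 = 1058.5 kWh
Cost = 1058.5 × 0.3694 = $391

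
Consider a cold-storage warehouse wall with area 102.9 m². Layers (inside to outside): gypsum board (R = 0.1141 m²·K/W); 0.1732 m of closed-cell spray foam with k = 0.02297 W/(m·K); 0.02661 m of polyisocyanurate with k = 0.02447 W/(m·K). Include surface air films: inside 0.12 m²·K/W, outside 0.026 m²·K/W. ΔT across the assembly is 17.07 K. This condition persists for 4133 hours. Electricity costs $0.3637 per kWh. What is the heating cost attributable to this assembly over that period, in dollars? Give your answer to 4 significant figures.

297.1 dollars

0.1732/0.02297 = 7.5403
0.02661/0.02447 = 1.0875
R_total = 0.12 + 0.1141 + 7.5403 + 1.0875 + 0.026 = 8.8878 m²·K/W
Q = 102.9 × 17.07 / 8.8878 = 197.63 W
E = 197.63 W × 4133 h / 1000 = 816.81 kWh
Cost = 816.81 × 0.3637 = $297.07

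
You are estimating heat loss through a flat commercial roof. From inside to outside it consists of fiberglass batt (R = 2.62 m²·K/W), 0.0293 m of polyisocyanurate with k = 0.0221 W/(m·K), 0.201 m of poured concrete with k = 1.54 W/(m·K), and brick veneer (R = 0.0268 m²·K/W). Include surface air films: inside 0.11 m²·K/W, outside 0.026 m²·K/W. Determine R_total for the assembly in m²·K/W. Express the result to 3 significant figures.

4.24 m²·K/W

0.0293/0.0221 = 1.326
0.201/1.54 = 0.1305
R_total = 0.11 + 2.62 + 1.326 + 0.1305 + 0.0268 + 0.026 = 4.239 m²·K/W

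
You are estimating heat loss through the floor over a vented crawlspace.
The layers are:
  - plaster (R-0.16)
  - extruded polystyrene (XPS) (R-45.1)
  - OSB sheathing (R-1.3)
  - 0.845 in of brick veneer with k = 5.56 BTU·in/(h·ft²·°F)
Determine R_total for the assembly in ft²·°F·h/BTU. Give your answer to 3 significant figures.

0.845/5.56 = 0.152
R_total = 0.16 + 45.1 + 1.3 + 0.152 = 46.71 ft²·°F·h/BTU

46.7 ft²·°F·h/BTU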